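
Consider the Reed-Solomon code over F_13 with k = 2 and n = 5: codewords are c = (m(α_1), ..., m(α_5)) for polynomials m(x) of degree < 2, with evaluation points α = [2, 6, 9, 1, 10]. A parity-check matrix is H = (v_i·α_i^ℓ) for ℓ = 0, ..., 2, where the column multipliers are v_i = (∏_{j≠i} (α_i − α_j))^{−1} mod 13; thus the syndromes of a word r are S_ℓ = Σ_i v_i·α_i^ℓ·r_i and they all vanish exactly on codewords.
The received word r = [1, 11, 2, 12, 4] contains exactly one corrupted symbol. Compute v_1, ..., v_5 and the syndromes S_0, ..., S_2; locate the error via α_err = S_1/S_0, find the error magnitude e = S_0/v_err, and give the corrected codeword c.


S = (9, 2, 12), error at position 2, error magnitude e = 2, c = [1, 9, 2, 12, 4].

Step 1: column multipliers v_i = (∏_{j≠i}(α_i − α_j))^{−1} mod 13.
  i = 1 (α = 2): (2−6)(2−9)(2−1)(2−10) = (−4)·(−7)·1·(−8) = −224 ≡ 10, so v_1 = 10^{−1} = 4 (mod 13).
  i = 2 (α = 6): (6−2)(6−9)(6−1)(6−10) = 4·(−3)·5·(−4) = 240 ≡ 6, so v_2 = 6^{−1} = 11 (mod 13).
  i = 3 (α = 9): (9−2)(9−6)(9−1)(9−10) = 7·3·8·(−1) = −168 ≡ 1, so v_3 = 1^{−1} = 1 (mod 13).
  i = 4 (α = 1): (1−2)(1−6)(1−9)(1−10) = (−1)·(−5)·(−8)·(−9) = 360 ≡ 9, so v_4 = 9^{−1} = 3 (mod 13).
  i = 5 (α = 10): (10−2)(10−6)(10−9)(10−1) = 8·4·1·9 = 288 ≡ 2, so v_5 = 2^{−1} = 7 (mod 13).
  v = [4, 11, 1, 3, 7].
Step 2: syndromes of r = [1, 11, 2, 12, 4] (all sums mod 13).
  S_0 = Σ v_i r_i = 4·1 + 11·11 + 1·2 + 3·12 + 7·4 = 191 ≡ 9.
  S_1 = Σ v_i α_i r_i = 4·2·1 + 11·6·11 + 1·9·2 + 3·1·12 + 7·10·4 = 1068 ≡ 2.
  α_i^2 mod 13 = [4, 10, 3, 1, 9].
  S_2 = Σ v_i α_i^2 r_i = 4·4·1 + 11·10·11 + 1·3·2 + 3·1·12 + 7·9·4 = 1520 ≡ 12.
  S = (9, 2, 12) ≠ 0, so r is not a codeword (an error is present).
Step 3: locate the error. For a single error e at position i, S_ℓ = v_i·e·α_i^ℓ, so α_err = S_1/S_0.
  S_0^{−1} = 9^{−1} = 3 (mod 13), so α_err = 2·3 = 6 ≡ 6 = α_2. Error position i = 2.
  Consistency check: S_2/S_1 = 12·7 = 84 ≡ 6 = α_err ✓ (single-error assumption holds).
Step 4: error magnitude e = S_0/v_2 = S_0·∏_{j≠2}(α_2 − α_j) = 9·6 = 54 ≡ 2 (mod 13).
Step 5: correct position 2: c_2 = r_2 − e = 11 − 2 ≡ 9 (mod 13). Hence c = [1, 9, 2, 12, 4].
  Check: interpolating c through the α_i gives m(x) = 10 + 2·x (degree < 2) with m(α_i) = c_i for every i, so c is indeed a codeword.


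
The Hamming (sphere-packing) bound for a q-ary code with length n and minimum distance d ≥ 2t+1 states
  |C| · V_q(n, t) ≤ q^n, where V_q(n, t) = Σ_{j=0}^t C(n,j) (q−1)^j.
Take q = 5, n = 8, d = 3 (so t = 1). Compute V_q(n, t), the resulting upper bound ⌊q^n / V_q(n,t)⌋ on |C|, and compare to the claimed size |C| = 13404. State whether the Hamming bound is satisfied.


V_q(n, t) = 33, q^n = 390625, Hamming bound = 11837, |C| = 13404 > bound (violated).

Step 1: Compute V_q(n, t) = Σ_{j=0}^1 C(n, j) (q−1)^j.
  j = 0: C(8,0)·(4)^0 = 1·1 = 1.
  j = 1: C(8,1)·(4)^1 = 8·4 = 32.
  V_q(n, t) = 1 + 32 = 33.
Step 2: q^n = 5^8 = 390625.
Step 3: Hamming bound ⌊q^n / V_q(n,t)⌋ = ⌊390625/33⌋ = 11837.
Step 4: Compare |C| = 13404 to 11837: violated.
The claimed |C| lies above the Hamming bound, so no 5-ary code of length 8 with d ≥ 3 can have 13404 codewords.


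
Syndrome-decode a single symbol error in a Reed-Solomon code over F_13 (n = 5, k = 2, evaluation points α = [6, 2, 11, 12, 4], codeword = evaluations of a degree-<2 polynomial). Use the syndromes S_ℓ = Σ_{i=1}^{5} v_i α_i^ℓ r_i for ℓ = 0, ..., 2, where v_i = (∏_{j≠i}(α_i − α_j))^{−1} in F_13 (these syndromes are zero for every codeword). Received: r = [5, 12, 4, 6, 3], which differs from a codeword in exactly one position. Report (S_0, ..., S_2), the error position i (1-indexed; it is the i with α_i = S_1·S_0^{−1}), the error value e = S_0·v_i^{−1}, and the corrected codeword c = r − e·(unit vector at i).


S = (4, 11, 1), error at position 1, error magnitude e = 11, c = [7, 12, 4, 6, 3].

Step 1: column multipliers v_i = (∏_{j≠i}(α_i − α_j))^{−1} mod 13.
  i = 1 (α = 6): (6−2)(6−11)(6−12)(6−4) = 4·(−5)·(−6)·2 = 240 ≡ 6, so v_1 = 6^{−1} = 11 (mod 13).
  i = 2 (α = 2): (2−6)(2−11)(2−12)(2−4) = (−4)·(−9)·(−10)·(−2) = 720 ≡ 5, so v_2 = 5^{−1} = 8 (mod 13).
  i = 3 (α = 11): (11−6)(11−2)(11−12)(11−4) = 5·9·(−1)·7 = −315 ≡ 10, so v_3 = 10^{−1} = 4 (mod 13).
  i = 4 (α = 12): (12−6)(12−2)(12−11)(12−4) = 6·10·1·8 = 480 ≡ 12, so v_4 = 12^{−1} = 12 (mod 13).
  i = 5 (α = 4): (4−6)(4−2)(4−11)(4−12) = (−2)·2·(−7)·(−8) = −224 ≡ 10, so v_5 = 10^{−1} = 4 (mod 13).
  v = [11, 8, 4, 12, 4].
Step 2: syndromes of r = [5, 12, 4, 6, 3] (all sums mod 13).
  S_0 = Σ v_i r_i = 11·5 + 8·12 + 4·4 + 12·6 + 4·3 = 251 ≡ 4.
  S_1 = Σ v_i α_i r_i = 11·6·5 + 8·2·12 + 4·11·4 + 12·12·6 + 4·4·3 = 1610 ≡ 11.
  α_i^2 mod 13 = [10, 4, 4, 1, 3].
  S_2 = Σ v_i α_i^2 r_i = 11·10·5 + 8·4·12 + 4·4·4 + 12·1·6 + 4·3·3 = 1106 ≡ 1.
  S = (4, 11, 1) ≠ 0, so r is not a codeword (an error is present).
Step 3: locate the error. For a single error e at position i, S_ℓ = v_i·e·α_i^ℓ, so α_err = S_1/S_0.
  S_0^{−1} = 4^{−1} = 10 (mod 13), so α_err = 11·10 = 110 ≡ 6 = α_1. Error position i = 1.
  Consistency check: S_2/S_1 = 1·6 = 6 ≡ 6 = α_err ✓ (single-error assumption holds).
Step 4: error magnitude e = S_0/v_1 = S_0·∏_{j≠1}(α_1 − α_j) = 4·6 = 24 ≡ 11 (mod 13).
Step 5: correct position 1: c_1 = r_1 − e = 5 − 11 ≡ 7 (mod 13). Hence c = [7, 12, 4, 6, 3].
  Check: interpolating c through the α_i gives m(x) = 8 + 2·x (degree < 2) with m(α_i) = c_i for every i, so c is indeed a codeword.


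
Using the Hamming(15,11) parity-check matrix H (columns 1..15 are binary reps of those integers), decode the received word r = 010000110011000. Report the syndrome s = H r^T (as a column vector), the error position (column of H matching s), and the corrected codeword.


s = (1, 0, 1, 0)^T, error position = 10, corrected codeword c = 010000110111000

Compute s = H r^T mod 2 one row at a time:
  s_1 = 1 + 0 + 0 + 1 + 1 + 0 + 0 + 0 = 3 ≡ 1 (mod 2).
  s_2 = 0 + 0 + 0 + 1 + 1 + 0 + 0 + 0 = 2 ≡ 0 (mod 2).
  s_3 = 1 + 0 + 0 + 1 + 0 + 1 + 0 + 0 = 3 ≡ 1 (mod 2).
  s_4 = 0 + 0 + 0 + 1 + 0 + 1 + 0 + 0 = 2 ≡ 0 (mod 2).
s = (1, 0, 1, 0)^T — this equals column 10 of H (binary 1010), so error is at position 10.
Correct: flip bit 10 of r = 010000110011000 to get c = 010000110111000.


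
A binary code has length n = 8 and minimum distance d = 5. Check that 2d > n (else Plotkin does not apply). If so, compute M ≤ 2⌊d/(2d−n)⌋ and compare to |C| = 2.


Plotkin bound M ≤ 4; given |C| = 2 ≤ bound (satisfied).

Check applicability: 2d = 10, n = 8.
2d − n = 2 > 0, so Plotkin applies.
Compute d/(2d−n) = 5/2 ≈ 2.5000.
⌊d/(2d−n)⌋ = 2.
Plotkin bound: M ≤ 2·2 = 4.
Given |C| = 2, check: satisfied.
This |C| is below the Plotkin bound.


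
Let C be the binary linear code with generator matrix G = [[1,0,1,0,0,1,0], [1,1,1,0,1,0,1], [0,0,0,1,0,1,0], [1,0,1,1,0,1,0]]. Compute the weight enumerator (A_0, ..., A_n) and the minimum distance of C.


Weight distribution: A_0 = 1, A_1 = 2, A_2 = 2, A_3 = 3, A_4 = 3, A_5 = 2, A_6 = 2, A_7 = 1. Minimum distance d = 1.

Enumerate all 2^4 = 16 messages m ∈ F_2^4.
For each, compute codeword c = mG in F_2^7, then tally its weight.
  m = 0000 → c = 0000000, weight = 0.
  m = 1000 → c = 1010010, weight = 3.
  m = 0100 → c = 1110101, weight = 5.
  m = 1100 → c = 0100111, weight = 4.
  m = 0010 → c = 0001010, weight = 2.
  m = 1010 → c = 1011000, weight = 3.
  m = 0110 → c = 1111111, weight = 7.
  m = 1110 → c = 0101101, weight = 4.
  m = 0001 → c = 1011010, weight = 4.
  m = 1001 → c = 0001000, weight = 1.
  m = 0101 → c = 0101111, weight = 5.
  m = 1101 → c = 1111101, weight = 6.
  m = 0011 → c = 1010000, weight = 2.
  m = 1011 → c = 0000010, weight = 1.
  m = 0111 → c = 0100101, weight = 3.
  m = 1111 → c = 1110111, weight = 6.
Tally weights:
  weight 0: 1 codewords.
  weight 1: 2 codewords.
  weight 2: 2 codewords.
  weight 3: 3 codewords.
  weight 4: 3 codewords.
  weight 5: 2 codewords.
  weight 6: 2 codewords.
  weight 7: 1 codewords.
Minimum distance d = smallest w > 0 with A_w > 0 = 1.
Sanity: Σ A_w = 16 = 2^4 = 16 ✓.


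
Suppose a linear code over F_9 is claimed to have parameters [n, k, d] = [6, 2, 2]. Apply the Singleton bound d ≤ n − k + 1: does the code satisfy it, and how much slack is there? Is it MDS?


Singleton RHS = n − k + 1 = 5, slack = 3, bound satisfied, not MDS.

Singleton bound: d ≤ n − k + 1.
Here n = 6, k = 2, so n − k + 1 = 5.
Given d = 2, check d ≤ 5: YES.
Slack = (n − k + 1) − d = 3.
The code is NOT MDS (slack = 3 > 0).
Description: the claimed parameters are [6, 2, 2]_9; such a code would be non-MDS.


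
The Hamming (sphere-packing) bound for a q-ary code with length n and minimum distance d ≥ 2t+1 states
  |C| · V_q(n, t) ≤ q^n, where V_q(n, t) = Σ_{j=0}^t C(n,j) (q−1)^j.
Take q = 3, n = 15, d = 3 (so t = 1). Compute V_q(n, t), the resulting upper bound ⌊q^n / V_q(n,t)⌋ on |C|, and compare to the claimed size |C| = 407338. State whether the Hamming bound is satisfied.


V_q(n, t) = 31, q^n = 14348907, Hamming bound = 462867, |C| = 407338 ≤ bound (satisfied).

Step 1: Compute V_q(n, t) = Σ_{j=0}^1 C(n, j) (q−1)^j.
  j = 0: C(15,0)·(2)^0 = 1·1 = 1.
  j = 1: C(15,1)·(2)^1 = 15·2 = 30.
  V_q(n, t) = 1 + 30 = 31.
Step 2: q^n = 3^15 = 14348907.
Step 3: Hamming bound ⌊q^n / V_q(n,t)⌋ = ⌊14348907/31⌋ = 462867.
Step 4: Compare |C| = 407338 to 462867: satisfied.
The claimed |C| lies below the Hamming bound.


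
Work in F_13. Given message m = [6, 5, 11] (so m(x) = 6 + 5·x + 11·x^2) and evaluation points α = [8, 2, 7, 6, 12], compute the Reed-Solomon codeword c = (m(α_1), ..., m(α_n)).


c = [9, 8, 8, 3, 12]

Message polynomial: m(x) = 6 + 5·x + 11·x^2 (mod 13).
For each evaluation point α_i, compute m(α_i) mod 13:
  α_1 = 8: Horner steps 11 → 2 → 9, so m(8) = 9.
  α_2 = 2: Horner steps 11 → 1 → 8, so m(2) = 8.
  α_3 = 7: Horner steps 11 → 4 → 8, so m(7) = 8.
  α_4 = 6: Horner steps 11 → 6 → 3, so m(6) = 3.
  α_5 = 12: Horner steps 11 → 7 → 12, so m(12) = 12.
Codeword c = [9, 8, 8, 3, 12] ∈ F_13^5.


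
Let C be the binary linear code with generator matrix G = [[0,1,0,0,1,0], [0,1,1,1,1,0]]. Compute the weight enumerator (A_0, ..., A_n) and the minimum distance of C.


Weight distribution: A_0 = 1, A_2 = 2, A_4 = 1. Minimum distance d = 2.

Enumerate all 2^2 = 4 messages m ∈ F_2^2.
For each, compute codeword c = mG in F_2^6, then tally its weight.
  m = 00 → c = 000000, weight = 0.
  m = 10 → c = 010010, weight = 2.
  m = 01 → c = 011110, weight = 4.
  m = 11 → c = 001100, weight = 2.
Tally weights:
  weight 0: 1 codewords.
  weight 2: 2 codewords.
  weight 4: 1 codewords.
Minimum distance d = smallest w > 0 with A_w > 0 = 2.
Sanity: Σ A_w = 4 = 2^2 = 4 ✓.


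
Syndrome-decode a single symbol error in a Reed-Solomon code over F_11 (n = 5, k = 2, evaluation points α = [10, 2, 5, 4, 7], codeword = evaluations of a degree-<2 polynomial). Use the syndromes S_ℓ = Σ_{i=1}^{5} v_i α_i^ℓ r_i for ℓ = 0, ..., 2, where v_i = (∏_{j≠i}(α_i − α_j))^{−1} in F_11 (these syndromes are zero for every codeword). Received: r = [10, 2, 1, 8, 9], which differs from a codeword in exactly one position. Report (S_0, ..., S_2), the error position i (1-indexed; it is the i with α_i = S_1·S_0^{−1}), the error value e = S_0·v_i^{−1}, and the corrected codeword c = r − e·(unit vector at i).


S = (10, 9, 7), error at position 2, error magnitude e = 2, c = [10, 0, 1, 8, 9].

Step 1: column multipliers v_i = (∏_{j≠i}(α_i − α_j))^{−1} mod 11.
  i = 1 (α = 10): (10−2)(10−5)(10−4)(10−7) = 8·5·6·3 = 720 ≡ 5, so v_1 = 5^{−1} = 9 (mod 11).
  i = 2 (α = 2): (2−10)(2−5)(2−4)(2−7) = (−8)·(−3)·(−2)·(−5) = 240 ≡ 9, so v_2 = 9^{−1} = 5 (mod 11).
  i = 3 (α = 5): (5−10)(5−2)(5−4)(5−7) = (−5)·3·1·(−2) = 30 ≡ 8, so v_3 = 8^{−1} = 7 (mod 11).
  i = 4 (α = 4): (4−10)(4−2)(4−5)(4−7) = (−6)·2·(−1)·(−3) = −36 ≡ 8, so v_4 = 8^{−1} = 7 (mod 11).
  i = 5 (α = 7): (7−10)(7−2)(7−5)(7−4) = (−3)·5·2·3 = −90 ≡ 9, so v_5 = 9^{−1} = 5 (mod 11).
  v = [9, 5, 7, 7, 5].
Step 2: syndromes of r = [10, 2, 1, 8, 9] (all sums mod 11).
  S_0 = Σ v_i r_i = 9·10 + 5·2 + 7·1 + 7·8 + 5·9 = 208 ≡ 10.
  S_1 = Σ v_i α_i r_i = 9·10·10 + 5·2·2 + 7·5·1 + 7·4·8 + 5·7·9 = 1494 ≡ 9.
  α_i^2 mod 11 = [1, 4, 3, 5, 5].
  S_2 = Σ v_i α_i^2 r_i = 9·1·10 + 5·4·2 + 7·3·1 + 7·5·8 + 5·5·9 = 656 ≡ 7.
  S = (10, 9, 7) ≠ 0, so r is not a codeword (an error is present).
Step 3: locate the error. For a single error e at position i, S_ℓ = v_i·e·α_i^ℓ, so α_err = S_1/S_0.
  S_0^{−1} = 10^{−1} = 10 (mod 11), so α_err = 9·10 = 90 ≡ 2 = α_2. Error position i = 2.
  Consistency check: S_2/S_1 = 7·5 = 35 ≡ 2 = α_err ✓ (single-error assumption holds).
Step 4: error magnitude e = S_0/v_2 = S_0·∏_{j≠2}(α_2 − α_j) = 10·9 = 90 ≡ 2 (mod 11).
Step 5: correct position 2: c_2 = r_2 − e = 2 − 2 ≡ 0 (mod 11). Hence c = [10, 0, 1, 8, 9].
  Check: interpolating c through the α_i gives m(x) = 3 + 4·x (degree < 2) with m(α_i) = c_i for every i, so c is indeed a codeword.


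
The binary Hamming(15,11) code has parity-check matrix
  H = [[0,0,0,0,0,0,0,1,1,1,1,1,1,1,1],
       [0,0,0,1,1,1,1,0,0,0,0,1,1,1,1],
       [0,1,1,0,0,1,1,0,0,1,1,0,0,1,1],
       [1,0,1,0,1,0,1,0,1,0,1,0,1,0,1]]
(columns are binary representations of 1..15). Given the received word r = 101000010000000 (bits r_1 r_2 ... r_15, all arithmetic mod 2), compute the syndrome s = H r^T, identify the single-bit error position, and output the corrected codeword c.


s = (1, 0, 1, 0)^T, error position = 10, corrected codeword c = 101000010100000

Compute s = H r^T mod 2 one row at a time:
  s_1 = 1 + 0 + 0 + 0 + 0 + 0 + 0 + 0 = 1 ≡ 1 (mod 2).
  s_2 = 0 + 0 + 0 + 0 + 0 + 0 + 0 + 0 = 0 ≡ 0 (mod 2).
  s_3 = 0 + 1 + 0 + 0 + 0 + 0 + 0 + 0 = 1 ≡ 1 (mod 2).
  s_4 = 1 + 1 + 0 + 0 + 0 + 0 + 0 + 0 = 2 ≡ 0 (mod 2).
s = (1, 0, 1, 0)^T — this equals column 10 of H (binary 1010), so error is at position 10.
Correct: flip bit 10 of r = 101000010000000 to get c = 101000010100000.


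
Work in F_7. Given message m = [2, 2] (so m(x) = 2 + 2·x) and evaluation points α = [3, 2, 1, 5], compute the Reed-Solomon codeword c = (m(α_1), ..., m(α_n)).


c = [1, 6, 4, 5]

Message polynomial: m(x) = 2 + 2·x (mod 7).
For each evaluation point α_i, compute m(α_i) mod 7:
  α_1 = 3: Horner steps 2 → 1, so m(3) = 1.
  α_2 = 2: Horner steps 2 → 6, so m(2) = 6.
  α_3 = 1: Horner steps 2 → 4, so m(1) = 4.
  α_4 = 5: Horner steps 2 → 5, so m(5) = 5.
Codeword c = [1, 6, 4, 5] ∈ F_7^4.


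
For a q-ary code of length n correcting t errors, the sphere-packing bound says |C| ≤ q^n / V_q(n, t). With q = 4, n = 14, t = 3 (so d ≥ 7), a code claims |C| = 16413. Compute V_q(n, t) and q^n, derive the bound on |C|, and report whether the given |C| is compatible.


V_q(n, t) = 10690, q^n = 268435456, Hamming bound = 25110, |C| = 16413 ≤ bound (satisfied).

Step 1: Compute V_q(n, t) = Σ_{j=0}^3 C(n, j) (q−1)^j.
  j = 0: C(14,0)·(3)^0 = 1·1 = 1.
  j = 1: C(14,1)·(3)^1 = 14·3 = 42.
  j = 2: C(14,2)·(3)^2 = 91·9 = 819.
  j = 3: C(14,3)·(3)^3 = 364·27 = 9828.
  V_q(n, t) = 1 + 42 + 819 + 9828 = 10690.
Step 2: q^n = 4^14 = 268435456.
Step 3: Hamming bound ⌊q^n / V_q(n,t)⌋ = ⌊268435456/10690⌋ = 25110.
Step 4: Compare |C| = 16413 to 25110: satisfied.
The claimed |C| lies below the Hamming bound.


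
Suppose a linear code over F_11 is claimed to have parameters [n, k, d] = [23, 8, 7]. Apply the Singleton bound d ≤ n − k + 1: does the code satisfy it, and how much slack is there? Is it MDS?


Singleton RHS = n − k + 1 = 16, slack = 9, bound satisfied, not MDS.

Singleton bound: d ≤ n − k + 1.
Here n = 23, k = 8, so n − k + 1 = 16.
Given d = 7, check d ≤ 16: YES.
Slack = (n − k + 1) − d = 9.
The code is NOT MDS (slack = 9 > 0).
Description: the claimed parameters are [23, 8, 7]_11; such a code would be non-MDS.


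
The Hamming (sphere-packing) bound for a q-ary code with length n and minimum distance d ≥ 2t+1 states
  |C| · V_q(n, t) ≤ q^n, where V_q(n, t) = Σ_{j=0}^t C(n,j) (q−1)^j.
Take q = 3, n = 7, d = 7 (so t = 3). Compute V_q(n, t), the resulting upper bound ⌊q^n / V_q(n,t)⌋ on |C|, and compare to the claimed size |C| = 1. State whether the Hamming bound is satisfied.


V_q(n, t) = 379, q^n = 2187, Hamming bound = 5, |C| = 1 ≤ bound (satisfied).

Step 1: Compute V_q(n, t) = Σ_{j=0}^3 C(n, j) (q−1)^j.
  j = 0: C(7,0)·(2)^0 = 1·1 = 1.
  j = 1: C(7,1)·(2)^1 = 7·2 = 14.
  j = 2: C(7,2)·(2)^2 = 21·4 = 84.
  j = 3: C(7,3)·(2)^3 = 35·8 = 280.
  V_q(n, t) = 1 + 14 + 84 + 280 = 379.
Step 2: q^n = 3^7 = 2187.
Step 3: Hamming bound ⌊q^n / V_q(n,t)⌋ = ⌊2187/379⌋ = 5.
Step 4: Compare |C| = 1 to 5: satisfied.
The claimed |C| lies below the Hamming bound.


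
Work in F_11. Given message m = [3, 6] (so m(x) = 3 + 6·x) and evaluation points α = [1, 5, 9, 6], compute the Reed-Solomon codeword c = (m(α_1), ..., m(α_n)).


c = [9, 0, 2, 6]

Message polynomial: m(x) = 3 + 6·x (mod 11).
For each evaluation point α_i, compute m(α_i) mod 11:
  α_1 = 1: Horner steps 6 → 9, so m(1) = 9.
  α_2 = 5: Horner steps 6 → 0, so m(5) = 0.
  α_3 = 9: Horner steps 6 → 2, so m(9) = 2.
  α_4 = 6: Horner steps 6 → 6, so m(6) = 6.
Codeword c = [9, 0, 2, 6] ∈ F_11^4.


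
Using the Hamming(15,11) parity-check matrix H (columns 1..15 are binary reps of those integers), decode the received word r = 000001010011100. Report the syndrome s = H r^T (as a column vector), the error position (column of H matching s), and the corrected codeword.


s = (0, 1, 0, 0)^T, error position = 4, corrected codeword c = 000101010011100

Compute s = H r^T mod 2 one row at a time:
  s_1 = 1 + 0 + 0 + 1 + 1 + 1 + 0 + 0 = 4 ≡ 0 (mod 2).
  s_2 = 0 + 0 + 1 + 0 + 1 + 1 + 0 + 0 = 3 ≡ 1 (mod 2).
  s_3 = 0 + 0 + 1 + 0 + 0 + 1 + 0 + 0 = 2 ≡ 0 (mod 2).
  s_4 = 0 + 0 + 0 + 0 + 0 + 1 + 1 + 0 = 2 ≡ 0 (mod 2).
s = (0, 1, 0, 0)^T — this equals column 4 of H (binary 0100), so error is at position 4.
Correct: flip bit 4 of r = 000001010011100 to get c = 000101010011100.


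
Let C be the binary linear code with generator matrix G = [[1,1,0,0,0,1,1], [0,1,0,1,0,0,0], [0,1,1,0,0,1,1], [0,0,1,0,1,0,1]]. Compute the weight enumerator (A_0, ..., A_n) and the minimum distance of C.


Weight distribution: A_0 = 1, A_2 = 2, A_3 = 4, A_4 = 5, A_5 = 4. Minimum distance d = 2.

Enumerate all 2^4 = 16 messages m ∈ F_2^4.
For each, compute codeword c = mG in F_2^7, then tally its weight.
  m = 0000 → c = 0000000, weight = 0.
  m = 1000 → c = 1100011, weight = 4.
  m = 0100 → c = 0101000, weight = 2.
  m = 1100 → c = 1001011, weight = 4.
  m = 0010 → c = 0110011, weight = 4.
  m = 1010 → c = 1010000, weight = 2.
  m = 0110 → c = 0011011, weight = 4.
  m = 1110 → c = 1111000, weight = 4.
  m = 0001 → c = 0010101, weight = 3.
  m = 1001 → c = 1110110, weight = 5.
  m = 0101 → c = 0111101, weight = 5.
  m = 1101 → c = 1011110, weight = 5.
  m = 0011 → c = 0100110, weight = 3.
  m = 1011 → c = 1000101, weight = 3.
  m = 0111 → c = 0001110, weight = 3.
  m = 1111 → c = 1101101, weight = 5.
Tally weights:
  weight 0: 1 codewords.
  weight 2: 2 codewords.
  weight 3: 4 codewords.
  weight 4: 5 codewords.
  weight 5: 4 codewords.
Minimum distance d = smallest w > 0 with A_w > 0 = 2.
Sanity: Σ A_w = 16 = 2^4 = 16 ✓.


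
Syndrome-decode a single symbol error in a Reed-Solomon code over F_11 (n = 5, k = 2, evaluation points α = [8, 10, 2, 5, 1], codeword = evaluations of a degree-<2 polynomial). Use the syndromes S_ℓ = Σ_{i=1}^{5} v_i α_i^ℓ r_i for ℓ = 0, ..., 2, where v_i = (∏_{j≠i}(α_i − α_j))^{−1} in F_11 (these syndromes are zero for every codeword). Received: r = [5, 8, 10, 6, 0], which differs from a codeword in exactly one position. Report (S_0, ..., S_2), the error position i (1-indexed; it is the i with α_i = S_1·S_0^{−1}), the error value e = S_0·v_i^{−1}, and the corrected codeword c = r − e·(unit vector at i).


S = (8, 5, 10), error at position 3, error magnitude e = 3, c = [5, 8, 7, 6, 0].

Step 1: column multipliers v_i = (∏_{j≠i}(α_i − α_j))^{−1} mod 11.
  i = 1 (α = 8): (8−10)(8−2)(8−5)(8−1) = (−2)·6·3·7 = −252 ≡ 1, so v_1 = 1^{−1} = 1 (mod 11).
  i = 2 (α = 10): (10−8)(10−2)(10−5)(10−1) = 2·8·5·9 = 720 ≡ 5, so v_2 = 5^{−1} = 9 (mod 11).
  i = 3 (α = 2): (2−8)(2−10)(2−5)(2−1) = (−6)·(−8)·(−3)·1 = −144 ≡ 10, so v_3 = 10^{−1} = 10 (mod 11).
  i = 4 (α = 5): (5−8)(5−10)(5−2)(5−1) = (−3)·(−5)·3·4 = 180 ≡ 4, so v_4 = 4^{−1} = 3 (mod 11).
  i = 5 (α = 1): (1−8)(1−10)(1−2)(1−5) = (−7)·(−9)·(−1)·(−4) = 252 ≡ 10, so v_5 = 10^{−1} = 10 (mod 11).
  v = [1, 9, 10, 3, 10].
Step 2: syndromes of r = [5, 8, 10, 6, 0] (all sums mod 11).
  S_0 = Σ v_i r_i = 1·5 + 9·8 + 10·10 + 3·6 + 10·0 = 195 ≡ 8.
  S_1 = Σ v_i α_i r_i = 1·8·5 + 9·10·8 + 10·2·10 + 3·5·6 + 10·1·0 = 1050 ≡ 5.
  α_i^2 mod 11 = [9, 1, 4, 3, 1].
  S_2 = Σ v_i α_i^2 r_i = 1·9·5 + 9·1·8 + 10·4·10 + 3·3·6 + 10·1·0 = 571 ≡ 10.
  S = (8, 5, 10) ≠ 0, so r is not a codeword (an error is present).
Step 3: locate the error. For a single error e at position i, S_ℓ = v_i·e·α_i^ℓ, so α_err = S_1/S_0.
  S_0^{−1} = 8^{−1} = 7 (mod 11), so α_err = 5·7 = 35 ≡ 2 = α_3. Error position i = 3.
  Consistency check: S_2/S_1 = 10·9 = 90 ≡ 2 = α_err ✓ (single-error assumption holds).
Step 4: error magnitude e = S_0/v_3 = S_0·∏_{j≠3}(α_3 − α_j) = 8·10 = 80 ≡ 3 (mod 11).
Step 5: correct position 3: c_3 = r_3 − e = 10 − 3 ≡ 7 (mod 11). Hence c = [5, 8, 7, 6, 0].
  Check: interpolating c through the α_i gives m(x) = 4 + 7·x (degree < 2) with m(α_i) = c_i for every i, so c is indeed a codeword.


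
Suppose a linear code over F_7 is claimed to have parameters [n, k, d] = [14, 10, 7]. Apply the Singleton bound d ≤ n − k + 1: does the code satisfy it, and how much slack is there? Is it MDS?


Singleton RHS = n − k + 1 = 5, slack = -2, bound violated (no such code; not MDS).

Singleton bound: d ≤ n − k + 1.
Here n = 14, k = 10, so n − k + 1 = 5.
Given d = 7, check d ≤ 5: NO.
Slack = (n − k + 1) − d = -2.
The slack is negative: d = 7 exceeds n − k + 1 = 5 by 2, so the Singleton bound is violated and no linear [14, 10, 7]_7 code can exist. In particular it is not MDS (MDS requires d = n − k + 1 exactly).
Description: the claimed parameters are [14, 10, 7]_7; such a code would be impossible (violates the Singleton bound).


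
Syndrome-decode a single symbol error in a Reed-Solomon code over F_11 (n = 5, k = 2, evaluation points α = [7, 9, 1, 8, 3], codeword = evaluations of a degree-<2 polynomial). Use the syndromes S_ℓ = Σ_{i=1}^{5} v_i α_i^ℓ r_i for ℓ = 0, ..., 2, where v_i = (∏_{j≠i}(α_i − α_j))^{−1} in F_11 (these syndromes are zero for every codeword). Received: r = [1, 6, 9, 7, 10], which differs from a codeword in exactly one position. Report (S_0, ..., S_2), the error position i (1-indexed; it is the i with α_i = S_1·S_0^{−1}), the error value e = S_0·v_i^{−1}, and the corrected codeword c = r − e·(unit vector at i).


S = (6, 10, 2), error at position 2, error magnitude e = 4, c = [1, 2, 9, 7, 10].

Step 1: column multipliers v_i = (∏_{j≠i}(α_i − α_j))^{−1} mod 11.
  i = 1 (α = 7): (7−9)(7−1)(7−8)(7−3) = (−2)·6·(−1)·4 = 48 ≡ 4, so v_1 = 4^{−1} = 3 (mod 11).
  i = 2 (α = 9): (9−7)(9−1)(9−8)(9−3) = 2·8·1·6 = 96 ≡ 8, so v_2 = 8^{−1} = 7 (mod 11).
  i = 3 (α = 1): (1−7)(1−9)(1−8)(1−3) = (−6)·(−8)·(−7)·(−2) = 672 ≡ 1, so v_3 = 1^{−1} = 1 (mod 11).
  i = 4 (α = 8): (8−7)(8−9)(8−1)(8−3) = 1·(−1)·7·5 = −35 ≡ 9, so v_4 = 9^{−1} = 5 (mod 11).
  i = 5 (α = 3): (3−7)(3−9)(3−1)(3−8) = (−4)·(−6)·2·(−5) = −240 ≡ 2, so v_5 = 2^{−1} = 6 (mod 11).
  v = [3, 7, 1, 5, 6].
Step 2: syndromes of r = [1, 6, 9, 7, 10] (all sums mod 11).
  S_0 = Σ v_i r_i = 3·1 + 7·6 + 1·9 + 5·7 + 6·10 = 149 ≡ 6.
  S_1 = Σ v_i α_i r_i = 3·7·1 + 7·9·6 + 1·1·9 + 5·8·7 + 6·3·10 = 868 ≡ 10.
  α_i^2 mod 11 = [5, 4, 1, 9, 9].
  S_2 = Σ v_i α_i^2 r_i = 3·5·1 + 7·4·6 + 1·1·9 + 5·9·7 + 6·9·10 = 1047 ≡ 2.
  S = (6, 10, 2) ≠ 0, so r is not a codeword (an error is present).
Step 3: locate the error. For a single error e at position i, S_ℓ = v_i·e·α_i^ℓ, so α_err = S_1/S_0.
  S_0^{−1} = 6^{−1} = 2 (mod 11), so α_err = 10·2 = 20 ≡ 9 = α_2. Error position i = 2.
  Consistency check: S_2/S_1 = 2·10 = 20 ≡ 9 = α_err ✓ (single-error assumption holds).
Step 4: error magnitude e = S_0/v_2 = S_0·∏_{j≠2}(α_2 − α_j) = 6·8 = 48 ≡ 4 (mod 11).
Step 5: correct position 2: c_2 = r_2 − e = 6 − 4 ≡ 2 (mod 11). Hence c = [1, 2, 9, 7, 10].
  Check: interpolating c through the α_i gives m(x) = 3 + 6·x (degree < 2) with m(α_i) = c_i for every i, so c is indeed a codeword.


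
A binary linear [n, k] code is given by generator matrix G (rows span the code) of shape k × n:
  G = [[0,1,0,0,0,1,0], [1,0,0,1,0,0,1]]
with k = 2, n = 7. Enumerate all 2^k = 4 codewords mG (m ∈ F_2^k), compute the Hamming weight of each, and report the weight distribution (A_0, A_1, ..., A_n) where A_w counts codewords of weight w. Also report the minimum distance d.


Weight distribution: A_0 = 1, A_2 = 1, A_3 = 1, A_5 = 1. Minimum distance d = 2.

Enumerate all 2^2 = 4 messages m ∈ F_2^2.
For each, compute codeword c = mG in F_2^7, then tally its weight.
  m = 00 → c = 0000000, weight = 0.
  m = 10 → c = 0100010, weight = 2.
  m = 01 → c = 1001001, weight = 3.
  m = 11 → c = 1101011, weight = 5.
Tally weights:
  weight 0: 1 codewords.
  weight 2: 1 codewords.
  weight 3: 1 codewords.
  weight 5: 1 codewords.
Minimum distance d = smallest w > 0 with A_w > 0 = 2.
Sanity: Σ A_w = 4 = 2^2 = 4 ✓.


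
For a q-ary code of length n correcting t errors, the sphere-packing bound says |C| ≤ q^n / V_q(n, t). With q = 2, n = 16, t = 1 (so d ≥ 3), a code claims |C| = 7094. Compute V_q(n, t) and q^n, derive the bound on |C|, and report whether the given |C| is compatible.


V_q(n, t) = 17, q^n = 65536, Hamming bound = 3855, |C| = 7094 > bound (violated).

Step 1: Compute V_q(n, t) = Σ_{j=0}^1 C(n, j) (q−1)^j.
  j = 0: C(16,0)·(1)^0 = 1·1 = 1.
  j = 1: C(16,1)·(1)^1 = 16·1 = 16.
  V_q(n, t) = 1 + 16 = 17.
Step 2: q^n = 2^16 = 65536.
Step 3: Hamming bound ⌊q^n / V_q(n,t)⌋ = ⌊65536/17⌋ = 3855.
Step 4: Compare |C| = 7094 to 3855: violated.
The claimed |C| lies above the Hamming bound, so no 2-ary code of length 16 with d ≥ 3 can have 7094 codewords.


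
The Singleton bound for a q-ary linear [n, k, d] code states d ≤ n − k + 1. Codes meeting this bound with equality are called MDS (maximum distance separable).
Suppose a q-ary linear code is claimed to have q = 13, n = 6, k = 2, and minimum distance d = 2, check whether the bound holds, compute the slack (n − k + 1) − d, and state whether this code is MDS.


Singleton RHS = n − k + 1 = 5, slack = 3, bound satisfied, not MDS.

Singleton bound: d ≤ n − k + 1.
Here n = 6, k = 2, so n − k + 1 = 5.
Given d = 2, check d ≤ 5: YES.
Slack = (n − k + 1) − d = 3.
The code is NOT MDS (slack = 3 > 0).
Description: the claimed parameters are [6, 2, 2]_13; such a code would be non-MDS.


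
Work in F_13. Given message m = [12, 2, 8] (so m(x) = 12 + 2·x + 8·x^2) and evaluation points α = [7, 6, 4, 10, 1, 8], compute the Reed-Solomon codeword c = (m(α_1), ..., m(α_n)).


c = [2, 0, 5, 0, 9, 7]

Message polynomial: m(x) = 12 + 2·x + 8·x^2 (mod 13).
For each evaluation point α_i, compute m(α_i) mod 13:
  α_1 = 7: Horner steps 8 → 6 → 2, so m(7) = 2.
  α_2 = 6: Horner steps 8 → 11 → 0, so m(6) = 0.
  α_3 = 4: Horner steps 8 → 8 → 5, so m(4) = 5.
  α_4 = 10: Horner steps 8 → 4 → 0, so m(10) = 0.
  α_5 = 1: Horner steps 8 → 10 → 9, so m(1) = 9.
  α_6 = 8: Horner steps 8 → 1 → 7, so m(8) = 7.
Codeword c = [2, 0, 5, 0, 9, 7] ∈ F_13^6.


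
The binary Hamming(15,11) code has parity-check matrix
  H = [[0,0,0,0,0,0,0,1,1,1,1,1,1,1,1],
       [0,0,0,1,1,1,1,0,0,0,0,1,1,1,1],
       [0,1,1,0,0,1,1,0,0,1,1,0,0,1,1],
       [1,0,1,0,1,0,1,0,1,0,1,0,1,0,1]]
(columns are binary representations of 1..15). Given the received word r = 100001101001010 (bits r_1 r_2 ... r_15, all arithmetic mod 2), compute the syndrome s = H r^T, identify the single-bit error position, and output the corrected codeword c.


s = (1, 0, 1, 1)^T, error position = 11, corrected codeword c = 100001101011010

Compute s = H r^T mod 2 one row at a time:
  s_1 = 0 + 1 + 0 + 0 + 1 + 0 + 1 + 0 = 3 ≡ 1 (mod 2).
  s_2 = 0 + 0 + 1 + 1 + 1 + 0 + 1 + 0 = 4 ≡ 0 (mod 2).
  s_3 = 0 + 0 + 1 + 1 + 0 + 0 + 1 + 0 = 3 ≡ 1 (mod 2).
  s_4 = 1 + 0 + 0 + 1 + 1 + 0 + 0 + 0 = 3 ≡ 1 (mod 2).
s = (1, 0, 1, 1)^T — this equals column 11 of H (binary 1011), so error is at position 11.
Correct: flip bit 11 of r = 100001101001010 to get c = 100001101011010.


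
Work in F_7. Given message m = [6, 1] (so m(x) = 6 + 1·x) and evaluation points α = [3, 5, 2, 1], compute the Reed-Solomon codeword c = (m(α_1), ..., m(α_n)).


c = [2, 4, 1, 0]

Message polynomial: m(x) = 6 + 1·x (mod 7).
For each evaluation point α_i, compute m(α_i) mod 7:
  α_1 = 3: Horner steps 1 → 2, so m(3) = 2.
  α_2 = 5: Horner steps 1 → 4, so m(5) = 4.
  α_3 = 2: Horner steps 1 → 1, so m(2) = 1.
  α_4 = 1: Horner steps 1 → 0, so m(1) = 0.
Codeword c = [2, 4, 1, 0] ∈ F_7^4.


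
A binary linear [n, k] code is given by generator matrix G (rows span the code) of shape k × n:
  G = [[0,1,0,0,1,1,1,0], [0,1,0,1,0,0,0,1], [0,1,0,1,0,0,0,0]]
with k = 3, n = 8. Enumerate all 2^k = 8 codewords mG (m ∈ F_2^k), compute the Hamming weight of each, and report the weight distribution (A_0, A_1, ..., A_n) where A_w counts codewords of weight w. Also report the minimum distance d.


Weight distribution: A_0 = 1, A_1 = 1, A_2 = 1, A_3 = 1, A_4 = 2, A_5 = 2. Minimum distance d = 1.

Enumerate all 2^3 = 8 messages m ∈ F_2^3.
For each, compute codeword c = mG in F_2^8, then tally its weight.
  m = 000 → c = 00000000, weight = 0.
  m = 100 → c = 01001110, weight = 4.
  m = 010 → c = 01010001, weight = 3.
  m = 110 → c = 00011111, weight = 5.
  m = 001 → c = 01010000, weight = 2.
  m = 101 → c = 00011110, weight = 4.
  m = 011 → c = 00000001, weight = 1.
  m = 111 → c = 01001111, weight = 5.
Tally weights:
  weight 0: 1 codewords.
  weight 1: 1 codewords.
  weight 2: 1 codewords.
  weight 3: 1 codewords.
  weight 4: 2 codewords.
  weight 5: 2 codewords.
Minimum distance d = smallest w > 0 with A_w > 0 = 1.
Sanity: Σ A_w = 8 = 2^3 = 8 ✓.


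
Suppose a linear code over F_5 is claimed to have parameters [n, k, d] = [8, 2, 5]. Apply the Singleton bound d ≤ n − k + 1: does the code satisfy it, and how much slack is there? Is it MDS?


Singleton RHS = n − k + 1 = 7, slack = 2, bound satisfied, not MDS.

Singleton bound: d ≤ n − k + 1.
Here n = 8, k = 2, so n − k + 1 = 7.
Given d = 5, check d ≤ 7: YES.
Slack = (n − k + 1) − d = 2.
The code is NOT MDS (slack = 2 > 0).
Description: the claimed parameters are [8, 2, 5]_5; such a code would be non-MDS.


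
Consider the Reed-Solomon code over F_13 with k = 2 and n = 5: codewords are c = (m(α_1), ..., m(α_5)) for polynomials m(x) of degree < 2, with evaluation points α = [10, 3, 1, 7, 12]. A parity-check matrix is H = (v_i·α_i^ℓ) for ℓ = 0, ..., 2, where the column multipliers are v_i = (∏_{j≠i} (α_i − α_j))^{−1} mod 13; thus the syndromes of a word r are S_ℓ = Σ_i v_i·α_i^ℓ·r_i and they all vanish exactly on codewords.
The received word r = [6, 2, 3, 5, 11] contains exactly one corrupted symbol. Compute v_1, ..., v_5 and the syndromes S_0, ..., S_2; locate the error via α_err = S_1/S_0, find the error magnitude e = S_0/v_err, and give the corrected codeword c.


S = (11, 7, 8), error at position 2, error magnitude e = 7, c = [6, 8, 3, 5, 11].

Step 1: column multipliers v_i = (∏_{j≠i}(α_i − α_j))^{−1} mod 13.
  i = 1 (α = 10): (10−3)(10−1)(10−7)(10−12) = 7·9·3·(−2) = −378 ≡ 12, so v_1 = 12^{−1} = 12 (mod 13).
  i = 2 (α = 3): (3−10)(3−1)(3−7)(3−12) = (−7)·2·(−4)·(−9) = −504 ≡ 3, so v_2 = 3^{−1} = 9 (mod 13).
  i = 3 (α = 1): (1−10)(1−3)(1−7)(1−12) = (−9)·(−2)·(−6)·(−11) = 1188 ≡ 5, so v_3 = 5^{−1} = 8 (mod 13).
  i = 4 (α = 7): (7−10)(7−3)(7−1)(7−12) = (−3)·4·6·(−5) = 360 ≡ 9, so v_4 = 9^{−1} = 3 (mod 13).
  i = 5 (α = 12): (12−10)(12−3)(12−1)(12−7) = 2·9·11·5 = 990 ≡ 2, so v_5 = 2^{−1} = 7 (mod 13).
  v = [12, 9, 8, 3, 7].
Step 2: syndromes of r = [6, 2, 3, 5, 11] (all sums mod 13).
  S_0 = Σ v_i r_i = 12·6 + 9·2 + 8·3 + 3·5 + 7·11 = 206 ≡ 11.
  S_1 = Σ v_i α_i r_i = 12·10·6 + 9·3·2 + 8·1·3 + 3·7·5 + 7·12·11 = 1827 ≡ 7.
  α_i^2 mod 13 = [9, 9, 1, 10, 1].
  S_2 = Σ v_i α_i^2 r_i = 12·9·6 + 9·9·2 + 8·1·3 + 3·10·5 + 7·1·11 = 1061 ≡ 8.
  S = (11, 7, 8) ≠ 0, so r is not a codeword (an error is present).
Step 3: locate the error. For a single error e at position i, S_ℓ = v_i·e·α_i^ℓ, so α_err = S_1/S_0.
  S_0^{−1} = 11^{−1} = 6 (mod 13), so α_err = 7·6 = 42 ≡ 3 = α_2. Error position i = 2.
  Consistency check: S_2/S_1 = 8·2 = 16 ≡ 3 = α_err ✓ (single-error assumption holds).
Step 4: error magnitude e = S_0/v_2 = S_0·∏_{j≠2}(α_2 − α_j) = 11·3 = 33 ≡ 7 (mod 13).
Step 5: correct position 2: c_2 = r_2 − e = 2 − 7 ≡ 8 (mod 13). Hence c = [6, 8, 3, 5, 11].
  Check: interpolating c through the α_i gives m(x) = 7 + 9·x (degree < 2) with m(α_i) = c_i for every i, so c is indeed a codeword.


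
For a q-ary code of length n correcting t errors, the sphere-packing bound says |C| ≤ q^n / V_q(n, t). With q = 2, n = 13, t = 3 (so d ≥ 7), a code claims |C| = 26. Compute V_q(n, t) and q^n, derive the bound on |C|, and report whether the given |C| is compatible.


V_q(n, t) = 378, q^n = 8192, Hamming bound = 21, |C| = 26 > bound (violated).

Step 1: Compute V_q(n, t) = Σ_{j=0}^3 C(n, j) (q−1)^j.
  j = 0: C(13,0)·(1)^0 = 1·1 = 1.
  j = 1: C(13,1)·(1)^1 = 13·1 = 13.
  j = 2: C(13,2)·(1)^2 = 78·1 = 78.
  j = 3: C(13,3)·(1)^3 = 286·1 = 286.
  V_q(n, t) = 1 + 13 + 78 + 286 = 378.
Step 2: q^n = 2^13 = 8192.
Step 3: Hamming bound ⌊q^n / V_q(n,t)⌋ = ⌊8192/378⌋ = 21.
Step 4: Compare |C| = 26 to 21: violated.
The claimed |C| lies above the Hamming bound, so no 2-ary code of length 13 with d ≥ 7 can have 26 codewords.


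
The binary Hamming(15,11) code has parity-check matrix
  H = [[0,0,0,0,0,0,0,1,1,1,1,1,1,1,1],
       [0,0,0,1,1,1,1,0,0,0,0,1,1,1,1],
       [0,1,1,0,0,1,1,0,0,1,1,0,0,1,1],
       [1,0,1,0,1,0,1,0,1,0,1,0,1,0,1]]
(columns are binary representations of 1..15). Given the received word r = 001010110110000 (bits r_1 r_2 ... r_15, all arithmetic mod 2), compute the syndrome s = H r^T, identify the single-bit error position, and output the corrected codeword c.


s = (1, 0, 0, 0)^T, error position = 8, corrected codeword c = 001010100110000

Compute s = H r^T mod 2 one row at a time:
  s_1 = 1 + 0 + 1 + 1 + 0 + 0 + 0 + 0 = 3 ≡ 1 (mod 2).
  s_2 = 0 + 1 + 0 + 1 + 0 + 0 + 0 + 0 = 2 ≡ 0 (mod 2).
  s_3 = 0 + 1 + 0 + 1 + 1 + 1 + 0 + 0 = 4 ≡ 0 (mod 2).
  s_4 = 0 + 1 + 1 + 1 + 0 + 1 + 0 + 0 = 4 ≡ 0 (mod 2).
s = (1, 0, 0, 0)^T — this equals column 8 of H (binary 1000), so error is at position 8.
Correct: flip bit 8 of r = 001010110110000 to get c = 001010100110000.


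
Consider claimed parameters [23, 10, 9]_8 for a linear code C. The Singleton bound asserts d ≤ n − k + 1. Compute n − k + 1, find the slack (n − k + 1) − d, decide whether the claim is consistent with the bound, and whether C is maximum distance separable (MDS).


Singleton RHS = n − k + 1 = 14, slack = 5, bound satisfied, not MDS.

Singleton bound: d ≤ n − k + 1.
Here n = 23, k = 10, so n − k + 1 = 14.
Given d = 9, check d ≤ 14: YES.
Slack = (n − k + 1) − d = 5.
The code is NOT MDS (slack = 5 > 0).
Description: the claimed parameters are [23, 10, 9]_8; such a code would be non-MDS.


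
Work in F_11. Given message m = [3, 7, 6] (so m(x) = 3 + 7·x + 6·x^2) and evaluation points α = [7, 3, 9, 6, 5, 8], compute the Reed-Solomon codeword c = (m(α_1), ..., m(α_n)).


c = [5, 1, 2, 8, 1, 3]

Message polynomial: m(x) = 3 + 7·x + 6·x^2 (mod 11).
For each evaluation point α_i, compute m(α_i) mod 11:
  α_1 = 7: Horner steps 6 → 5 → 5, so m(7) = 5.
  α_2 = 3: Horner steps 6 → 3 → 1, so m(3) = 1.
  α_3 = 9: Horner steps 6 → 6 → 2, so m(9) = 2.
  α_4 = 6: Horner steps 6 → 10 → 8, so m(6) = 8.
  α_5 = 5: Horner steps 6 → 4 → 1, so m(5) = 1.
  α_6 = 8: Horner steps 6 → 0 → 3, so m(8) = 3.
Codeword c = [5, 1, 2, 8, 1, 3] ∈ F_11^6.


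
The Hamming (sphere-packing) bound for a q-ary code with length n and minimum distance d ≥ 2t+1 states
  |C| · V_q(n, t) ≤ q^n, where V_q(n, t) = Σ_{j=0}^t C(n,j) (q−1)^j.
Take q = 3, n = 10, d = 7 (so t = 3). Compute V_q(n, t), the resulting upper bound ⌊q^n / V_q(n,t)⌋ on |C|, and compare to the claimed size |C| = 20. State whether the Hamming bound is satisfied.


V_q(n, t) = 1161, q^n = 59049, Hamming bound = 50, |C| = 20 ≤ bound (satisfied).

Step 1: Compute V_q(n, t) = Σ_{j=0}^3 C(n, j) (q−1)^j.
  j = 0: C(10,0)·(2)^0 = 1·1 = 1.
  j = 1: C(10,1)·(2)^1 = 10·2 = 20.
  j = 2: C(10,2)·(2)^2 = 45·4 = 180.
  j = 3: C(10,3)·(2)^3 = 120·8 = 960.
  V_q(n, t) = 1 + 20 + 180 + 960 = 1161.
Step 2: q^n = 3^10 = 59049.
Step 3: Hamming bound ⌊q^n / V_q(n,t)⌋ = ⌊59049/1161⌋ = 50.
Step 4: Compare |C| = 20 to 50: satisfied.
The claimed |C| lies below the Hamming bound.


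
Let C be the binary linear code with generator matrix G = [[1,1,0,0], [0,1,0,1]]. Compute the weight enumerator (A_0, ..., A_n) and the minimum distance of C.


Weight distribution: A_0 = 1, A_2 = 3. Minimum distance d = 2.

Enumerate all 2^2 = 4 messages m ∈ F_2^2.
For each, compute codeword c = mG in F_2^4, then tally its weight.
  m = 00 → c = 0000, weight = 0.
  m = 10 → c = 1100, weight = 2.
  m = 01 → c = 0101, weight = 2.
  m = 11 → c = 1001, weight = 2.
Tally weights:
  weight 0: 1 codewords.
  weight 2: 3 codewords.
Minimum distance d = smallest w > 0 with A_w > 0 = 2.
Sanity: Σ A_w = 4 = 2^2 = 4 ✓.


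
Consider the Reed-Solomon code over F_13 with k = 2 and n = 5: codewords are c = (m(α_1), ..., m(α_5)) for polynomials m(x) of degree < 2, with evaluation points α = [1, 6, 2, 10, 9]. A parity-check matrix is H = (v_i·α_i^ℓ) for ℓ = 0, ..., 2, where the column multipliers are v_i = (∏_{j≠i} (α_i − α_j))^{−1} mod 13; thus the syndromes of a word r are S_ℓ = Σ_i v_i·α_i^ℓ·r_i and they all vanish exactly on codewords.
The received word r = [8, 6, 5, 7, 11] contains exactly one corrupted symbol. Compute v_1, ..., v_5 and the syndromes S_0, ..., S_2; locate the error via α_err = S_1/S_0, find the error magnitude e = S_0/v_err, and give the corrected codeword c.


S = (1, 9, 3), error at position 5, error magnitude e = 1, c = [8, 6, 5, 7, 10].

Step 1: column multipliers v_i = (∏_{j≠i}(α_i − α_j))^{−1} mod 13.
  i = 1 (α = 1): (1−6)(1−2)(1−10)(1−9) = (−5)·(−1)·(−9)·(−8) = 360 ≡ 9, so v_1 = 9^{−1} = 3 (mod 13).
  i = 2 (α = 6): (6−1)(6−2)(6−10)(6−9) = 5·4·(−4)·(−3) = 240 ≡ 6, so v_2 = 6^{−1} = 11 (mod 13).
  i = 3 (α = 2): (2−1)(2−6)(2−10)(2−9) = 1·(−4)·(−8)·(−7) = −224 ≡ 10, so v_3 = 10^{−1} = 4 (mod 13).
  i = 4 (α = 10): (10−1)(10−6)(10−2)(10−9) = 9·4·8·1 = 288 ≡ 2, so v_4 = 2^{−1} = 7 (mod 13).
  i = 5 (α = 9): (9−1)(9−6)(9−2)(9−10) = 8·3·7·(−1) = −168 ≡ 1, so v_5 = 1^{−1} = 1 (mod 13).
  v = [3, 11, 4, 7, 1].
Step 2: syndromes of r = [8, 6, 5, 7, 11] (all sums mod 13).
  S_0 = Σ v_i r_i = 3·8 + 11·6 + 4·5 + 7·7 + 1·11 = 170 ≡ 1.
  S_1 = Σ v_i α_i r_i = 3·1·8 + 11·6·6 + 4·2·5 + 7·10·7 + 1·9·11 = 1049 ≡ 9.
  α_i^2 mod 13 = [1, 10, 4, 9, 3].
  S_2 = Σ v_i α_i^2 r_i = 3·1·8 + 11·10·6 + 4·4·5 + 7·9·7 + 1·3·11 = 1238 ≡ 3.
  S = (1, 9, 3) ≠ 0, so r is not a codeword (an error is present).
Step 3: locate the error. For a single error e at position i, S_ℓ = v_i·e·α_i^ℓ, so α_err = S_1/S_0.
  S_0^{−1} = 1^{−1} = 1 (mod 13), so α_err = 9·1 = 9 ≡ 9 = α_5. Error position i = 5.
  Consistency check: S_2/S_1 = 3·3 = 9 ≡ 9 = α_err ✓ (single-error assumption holds).
Step 4: error magnitude e = S_0/v_5 = S_0·∏_{j≠5}(α_5 − α_j) = 1·1 = 1 ≡ 1 (mod 13).
Step 5: correct position 5: c_5 = r_5 − e = 11 − 1 ≡ 10 (mod 13). Hence c = [8, 6, 5, 7, 10].
  Check: interpolating c through the α_i gives m(x) = 11 + 10·x (degree < 2) with m(α_i) = c_i for every i, so c is indeed a codeword.
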